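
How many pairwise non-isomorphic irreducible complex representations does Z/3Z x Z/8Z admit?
24

Reasoning: The number of irreducible complex representations of a finite group equals its number of conjugacy classes. Z/3Z x Z/8Z is abelian of order 24, so every element is its own conjugacy class: 24 classes, so Z/3Z x Z/8Z (order 24) has exactly 24 irreducible complex representations.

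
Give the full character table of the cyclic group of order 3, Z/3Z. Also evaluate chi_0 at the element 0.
Character table of Z/3Z (irreps indexed chi_0,...,chi_2 with chi_k(m) = zeta_3^(k*m), zeta_3 = exp(2*pi*i/3)):
  irrep \ class  {0} (size 1)  {1} (size 1)    {2} (size 1)  
  chi_0          1             1               1             
  chi_1          1             exp(2*I*pi/3)   exp(-2*I*pi/3)
  chi_2          1             exp(-2*I*pi/3)  exp(2*I*pi/3) 

Spot check: chi_0(0) = zeta_3^(0*0) = zeta_3^0 = 1.

Solution. Z/3Z is abelian, so all 3 irreducible complex representations are 1-dimensional. They are given by chi_k(m) = zeta_3^(k*m) for k = 0,...,2. Row orthogonality: sum_m chi_k(m) conj(chi_l(m)) = 3 * [k = l].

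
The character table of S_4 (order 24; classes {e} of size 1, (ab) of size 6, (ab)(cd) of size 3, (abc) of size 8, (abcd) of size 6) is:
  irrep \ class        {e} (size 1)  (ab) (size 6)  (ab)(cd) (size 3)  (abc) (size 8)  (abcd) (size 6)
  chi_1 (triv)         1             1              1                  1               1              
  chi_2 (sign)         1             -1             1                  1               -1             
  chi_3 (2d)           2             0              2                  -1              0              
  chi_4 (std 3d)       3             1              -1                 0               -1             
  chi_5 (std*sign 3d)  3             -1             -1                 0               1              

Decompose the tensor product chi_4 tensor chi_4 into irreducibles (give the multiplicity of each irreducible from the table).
chi_4 tensor chi_4 = chi_1 + chi_3 + chi_4 + chi_5 (all other irreducibles have multiplicity 0).

The character of a tensor product is the pointwise product (chi_4 * chi_4)(C) = chi_4(C) * chi_4(C):
  {e}: (3)*(3), (ab): (1)*(1), (ab)(cd): (-1)*(-1), (abc): (0)*(0), (abcd): (-1)*(-1)
so (chi_4 * chi_4) takes values
  {e} -> 9, (ab) -> 1, (ab)(cd) -> 1, (abc) -> 0, (abcd) -> 1.
Now take the inner product of this character with each irreducible chi from the table, <chi_4*chi_4, chi> = (1/24) sum_C |C| (chi_4*chi_4)(C) conj(chi(C)):
  <chi_4*chi_4, chi_1> = (1/24)[1*(9)*conj(1) + 6*(1)*conj(1) + 3*(1)*conj(1) + 8*(0)*conj(1) + 6*(1)*conj(1)]
      = (1/24)[(9) + (6) + (3) + (0) + (6)] = 24/24 = 1
  <chi_4*chi_4, chi_2> = (1/24)[1*(9)*conj(1) + 6*(1)*conj(-1) + 3*(1)*conj(1) + 8*(0)*conj(1) + 6*(1)*conj(-1)]
      = (1/24)[(9) + (-6) + (3) + (0) + (-6)] = 0/24 = 0
  <chi_4*chi_4, chi_3> = (1/24)[1*(9)*conj(2) + 6*(1)*conj(0) + 3*(1)*conj(2) + 8*(0)*conj(-1) + 6*(1)*conj(0)]
      = (1/24)[(18) + (0) + (6) + (0) + (0)] = 24/24 = 1
  <chi_4*chi_4, chi_4> = (1/24)[1*(9)*conj(3) + 6*(1)*conj(1) + 3*(1)*conj(-1) + 8*(0)*conj(0) + 6*(1)*conj(-1)]
      = (1/24)[(27) + (6) + (-3) + (0) + (-6)] = 24/24 = 1
  <chi_4*chi_4, chi_5> = (1/24)[1*(9)*conj(3) + 6*(1)*conj(-1) + 3*(1)*conj(-1) + 8*(0)*conj(0) + 6*(1)*conj(1)]
      = (1/24)[(27) + (-6) + (-3) + (0) + (6)] = 24/24 = 1
Hence the multiplicities are chi_1: 1, chi_3: 1, chi_4: 1, chi_5: 1. Dimension check: dim(chi_4)*dim(chi_4) = 3*3 = 9 and sum (mult * dim) = 1*1 + 1*2 + 1*3 + 1*3 = 9.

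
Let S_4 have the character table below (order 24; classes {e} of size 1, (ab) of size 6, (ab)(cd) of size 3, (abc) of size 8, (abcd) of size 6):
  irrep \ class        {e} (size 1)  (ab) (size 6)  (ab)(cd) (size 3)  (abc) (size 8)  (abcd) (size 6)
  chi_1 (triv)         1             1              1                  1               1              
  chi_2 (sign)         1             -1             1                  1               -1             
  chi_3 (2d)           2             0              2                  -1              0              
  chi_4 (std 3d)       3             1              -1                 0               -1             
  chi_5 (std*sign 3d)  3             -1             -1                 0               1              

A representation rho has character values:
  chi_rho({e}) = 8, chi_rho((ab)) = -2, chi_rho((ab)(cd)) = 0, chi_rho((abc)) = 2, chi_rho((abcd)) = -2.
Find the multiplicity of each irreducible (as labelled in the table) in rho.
Multiplicities: chi_1: 0, chi_2: 2, chi_3: 0, chi_4: 1, chi_5: 1.

Solution. Use <chi_rho, chi> = (1/|G|) sum_C |C| * chi_rho(C) * conj(chi(C)) with |G| = 24 for each irreducible chi in the table:
  <chi_rho, chi_1> = (1/24)[1*(8)*conj(1) + 6*(-2)*conj(1) + 3*(0)*conj(1) + 8*(2)*conj(1) + 6*(-2)*conj(1)]
      = (1/24)[(8) + (-12) + (0) + (16) + (-12)] = 0/24 = 0
  <chi_rho, chi_2> = (1/24)[1*(8)*conj(1) + 6*(-2)*conj(-1) + 3*(0)*conj(1) + 8*(2)*conj(1) + 6*(-2)*conj(-1)]
      = (1/24)[(8) + (12) + (0) + (16) + (12)] = 48/24 = 2
  <chi_rho, chi_3> = (1/24)[1*(8)*conj(2) + 6*(-2)*conj(0) + 3*(0)*conj(2) + 8*(2)*conj(-1) + 6*(-2)*conj(0)]
      = (1/24)[(16) + (0) + (0) + (-16) + (0)] = 0/24 = 0
  <chi_rho, chi_4> = (1/24)[1*(8)*conj(3) + 6*(-2)*conj(1) + 3*(0)*conj(-1) + 8*(2)*conj(0) + 6*(-2)*conj(-1)]
      = (1/24)[(24) + (-12) + (0) + (0) + (12)] = 24/24 = 1
  <chi_rho, chi_5> = (1/24)[1*(8)*conj(3) + 6*(-2)*conj(-1) + 3*(0)*conj(-1) + 8*(2)*conj(0) + 6*(-2)*conj(1)]
      = (1/24)[(24) + (12) + (0) + (0) + (-12)] = 24/24 = 1
Dimension check: dim(rho) = sum (mult * dim) = 0*1 + 2*1 + 0*2 + 1*3 + 1*3 = 8 = chi_rho(e) = 8.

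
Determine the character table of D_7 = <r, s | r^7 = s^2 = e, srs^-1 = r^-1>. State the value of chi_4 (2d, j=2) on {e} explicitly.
Conjugacy classes: {e} of size 1, {r^1, r^6} of size 2, {r^2, r^5} of size 2, {r^3, r^4} of size 2, {s, sr, ..., sr^6} of size 7.
Character table:
  irrep \ class              {e} (size 1)  {r^1, r^6} (size 2)  {r^2, r^5} (size 2)  {r^3, r^4} (size 2)  {s, sr, ..., sr^6} (size 7)
  chi_1 (triv)               1             1                    1                    1                    1                          
  chi_2 (sign: r->1, s->-1)  1             1                    1                    1                    -1                         
  chi_3 (2d, j=1)            2             2*cos(2*pi/7)        -2*cos(3*pi/7)       -2*cos(pi/7)         0                          
  chi_4 (2d, j=2)            2             -2*cos(3*pi/7)       -2*cos(pi/7)         2*cos(2*pi/7)        0                          
  chi_5 (2d, j=3)            2             -2*cos(pi/7)         2*cos(2*pi/7)        -2*cos(3*pi/7)       0                          

Spot check: chi_4 (2d, j=2) on {e} = 2.

Reasoning: D_7 has order 2*7 = 14 with 5 conjugacy classes, hence 5 irreducibles. Sum of squared dims 1 + 1 + 4 + 4 + 4 = 14 = |G|. Linear characters come from the abelianisation; the 2-dimensional irreps have character r^k -> 2*cos(2*pi*j*k/7), reflections -> 0.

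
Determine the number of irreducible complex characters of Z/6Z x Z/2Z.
12

Argument: The number of irreducible complex representations of a finite group equals its number of conjugacy classes. Z/6Z x Z/2Z is abelian of order 12, so every element is its own conjugacy class: 12 classes, so Z/6Z x Z/2Z (order 12) has exactly 12 irreducible complex representations.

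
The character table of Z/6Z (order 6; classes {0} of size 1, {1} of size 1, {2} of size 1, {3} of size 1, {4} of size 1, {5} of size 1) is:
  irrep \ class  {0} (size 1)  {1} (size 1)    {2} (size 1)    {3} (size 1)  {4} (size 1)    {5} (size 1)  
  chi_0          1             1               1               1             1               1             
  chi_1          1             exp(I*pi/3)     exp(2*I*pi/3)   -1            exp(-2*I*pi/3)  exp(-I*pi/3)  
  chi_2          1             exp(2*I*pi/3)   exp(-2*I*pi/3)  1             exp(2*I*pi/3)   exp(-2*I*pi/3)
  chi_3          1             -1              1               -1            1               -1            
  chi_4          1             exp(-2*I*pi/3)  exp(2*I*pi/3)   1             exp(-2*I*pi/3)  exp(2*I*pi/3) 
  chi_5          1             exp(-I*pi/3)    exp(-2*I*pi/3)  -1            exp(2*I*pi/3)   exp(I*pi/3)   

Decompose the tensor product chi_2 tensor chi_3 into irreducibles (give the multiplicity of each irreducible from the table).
chi_2 tensor chi_3 = chi_5 (all other irreducibles have multiplicity 0).

Argument: The character of a tensor product is the pointwise product (chi_2 * chi_3)(C) = chi_2(C) * chi_3(C):
  {0}: (1)*(1), {1}: (exp(2*I*pi/3))*(-1), {2}: (exp(-2*I*pi/3))*(1), {3}: (1)*(-1), {4}: (exp(2*I*pi/3))*(1), {5}: (exp(-2*I*pi/3))*(-1)
so (chi_2 * chi_3) takes values
  {0} -> 1, {1} -> -exp(2*I*pi/3), {2} -> exp(-2*I*pi/3), {3} -> -1, {4} -> exp(2*I*pi/3), {5} -> -exp(-2*I*pi/3).
Now take the inner product of this character with each irreducible chi from the table, <chi_2*chi_3, chi> = (1/6) sum_C |C| (chi_2*chi_3)(C) conj(chi(C)):
  <chi_2*chi_3, chi_0> = (1/6)[1*(1)*conj(1) + 1*(-exp(2*I*pi/3))*conj(1) + 1*(exp(-2*I*pi/3))*conj(1) + 1*(-1)*conj(1) + 1*(exp(2*I*pi/3))*conj(1) + 1*(-exp(-2*I*pi/3))*conj(1)]
      = (1/6)[(1) + (-exp(2*I*pi/3)) + (exp(-2*I*pi/3)) + (-1) + (exp(2*I*pi/3)) + (-exp(-2*I*pi/3))] = 0/6 = 0
  <chi_2*chi_3, chi_1> = (1/6)[1*(1)*conj(1) + 1*(-exp(2*I*pi/3))*conj(exp(I*pi/3)) + 1*(exp(-2*I*pi/3))*conj(exp(2*I*pi/3)) + 1*(-1)*conj(-1) + 1*(exp(2*I*pi/3))*conj(exp(-2*I*pi/3)) + 1*(-exp(-2*I*pi/3))*conj(exp(-I*pi/3))]
      = (1/6)[(1) + (-exp(I*pi/3)) + (exp(2*I*pi/3)) + (1) + (exp(-2*I*pi/3)) + (-exp(-I*pi/3))] = 0/6 = 0
  <chi_2*chi_3, chi_2> = (1/6)[1*(1)*conj(1) + 1*(-exp(2*I*pi/3))*conj(exp(2*I*pi/3)) + 1*(exp(-2*I*pi/3))*conj(exp(-2*I*pi/3)) + 1*(-1)*conj(1) + 1*(exp(2*I*pi/3))*conj(exp(2*I*pi/3)) + 1*(-exp(-2*I*pi/3))*conj(exp(-2*I*pi/3))]
      = (1/6)[(1) + (-1) + (1) + (-1) + (1) + (-1)] = 0/6 = 0
  <chi_2*chi_3, chi_3> = (1/6)[1*(1)*conj(1) + 1*(-exp(2*I*pi/3))*conj(-1) + 1*(exp(-2*I*pi/3))*conj(1) + 1*(-1)*conj(-1) + 1*(exp(2*I*pi/3))*conj(1) + 1*(-exp(-2*I*pi/3))*conj(-1)]
      = (1/6)[(1) + (exp(2*I*pi/3)) + (exp(-2*I*pi/3)) + (1) + (exp(2*I*pi/3)) + (exp(-2*I*pi/3))] = 0/6 = 0
  <chi_2*chi_3, chi_4> = (1/6)[1*(1)*conj(1) + 1*(-exp(2*I*pi/3))*conj(exp(-2*I*pi/3)) + 1*(exp(-2*I*pi/3))*conj(exp(2*I*pi/3)) + 1*(-1)*conj(1) + 1*(exp(2*I*pi/3))*conj(exp(-2*I*pi/3)) + 1*(-exp(-2*I*pi/3))*conj(exp(2*I*pi/3))]
      = (1/6)[(1) + (-exp(-2*I*pi/3)) + (exp(2*I*pi/3)) + (-1) + (exp(-2*I*pi/3)) + (-exp(2*I*pi/3))] = 0/6 = 0
  <chi_2*chi_3, chi_5> = (1/6)[1*(1)*conj(1) + 1*(-exp(2*I*pi/3))*conj(exp(-I*pi/3)) + 1*(exp(-2*I*pi/3))*conj(exp(-2*I*pi/3)) + 1*(-1)*conj(-1) + 1*(exp(2*I*pi/3))*conj(exp(2*I*pi/3)) + 1*(-exp(-2*I*pi/3))*conj(exp(I*pi/3))]
      = (1/6)[(1) + (1) + (1) + (1) + (1) + (1)] = 6/6 = 1
(Exp terms are combined using exp(i*s)*conj(exp(i*t)) = exp(i*(s-t)), and sums of them are collapsed using the identity that for every m > 1 the m distinct m-th roots of unity sum to 0, e.g. 1 + exp(2*I*pi/3) + exp(-2*I*pi/3) = 0.)
Hence the multiplicities are chi_5: 1. Dimension check: dim(chi_2)*dim(chi_3) = 1*1 = 1 and sum (mult * dim) = 1*1 = 1.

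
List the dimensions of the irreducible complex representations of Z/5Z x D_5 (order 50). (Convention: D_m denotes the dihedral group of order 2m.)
Dimensions: 1, 1, 1, 1, 1, 1, 1, 1, 1, 1, 2, 2, 2, 2, 2, 2, 2, 2, 2, 2

Proof sketch: There are 20 irreducibles (= number of conjugacy classes). Their dimensions d_i satisfy sum d_i^2 = |G| = 50: 1 + 1 + 1 + 1 + 1 + 1 + 1 + 1 + 1 + 1 + 4 + 4 + 4 + 4 + 4 + 4 + 4 + 4 + 4 + 4 = 50. (For the product with Z/5Z: each of the 5 1-dim characters of Z/5Z tensors with each irrep of D_5, giving 5 copies of each D_5-dimension.)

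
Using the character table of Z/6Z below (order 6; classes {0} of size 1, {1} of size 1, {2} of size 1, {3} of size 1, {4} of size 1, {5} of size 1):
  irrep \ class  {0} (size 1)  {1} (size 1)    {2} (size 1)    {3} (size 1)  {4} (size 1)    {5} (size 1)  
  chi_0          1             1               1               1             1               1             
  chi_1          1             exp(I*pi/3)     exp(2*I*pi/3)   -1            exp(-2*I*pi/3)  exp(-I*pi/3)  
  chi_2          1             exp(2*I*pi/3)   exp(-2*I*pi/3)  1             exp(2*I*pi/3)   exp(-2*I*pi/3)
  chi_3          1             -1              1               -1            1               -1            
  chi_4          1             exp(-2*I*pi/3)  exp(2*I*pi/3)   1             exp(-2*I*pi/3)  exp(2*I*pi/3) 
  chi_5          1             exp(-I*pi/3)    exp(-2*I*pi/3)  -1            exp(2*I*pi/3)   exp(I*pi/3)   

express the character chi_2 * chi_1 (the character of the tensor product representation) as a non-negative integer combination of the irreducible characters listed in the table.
chi_2 tensor chi_1 = chi_3 (all other irreducibles have multiplicity 0).

Why: The character of a tensor product is the pointwise product (chi_2 * chi_1)(C) = chi_2(C) * chi_1(C):
  {0}: (1)*(1), {1}: (exp(2*I*pi/3))*(exp(I*pi/3)), {2}: (exp(-2*I*pi/3))*(exp(2*I*pi/3)), {3}: (1)*(-1), {4}: (exp(2*I*pi/3))*(exp(-2*I*pi/3)), {5}: (exp(-2*I*pi/3))*(exp(-I*pi/3))
so (chi_2 * chi_1) takes values
  {0} -> 1, {1} -> -1, {2} -> 1, {3} -> -1, {4} -> 1, {5} -> -1.
Now take the inner product of this character with each irreducible chi from the table, <chi_2*chi_1, chi> = (1/6) sum_C |C| (chi_2*chi_1)(C) conj(chi(C)):
  <chi_2*chi_1, chi_0> = (1/6)[1*(1)*conj(1) + 1*(-1)*conj(1) + 1*(1)*conj(1) + 1*(-1)*conj(1) + 1*(1)*conj(1) + 1*(-1)*conj(1)]
      = (1/6)[(1) + (-1) + (1) + (-1) + (1) + (-1)] = 0/6 = 0
  <chi_2*chi_1, chi_1> = (1/6)[1*(1)*conj(1) + 1*(-1)*conj(exp(I*pi/3)) + 1*(1)*conj(exp(2*I*pi/3)) + 1*(-1)*conj(-1) + 1*(1)*conj(exp(-2*I*pi/3)) + 1*(-1)*conj(exp(-I*pi/3))]
      = (1/6)[(1) + (-exp(-I*pi/3)) + (exp(-2*I*pi/3)) + (1) + (exp(2*I*pi/3)) + (-exp(I*pi/3))] = 0/6 = 0
  <chi_2*chi_1, chi_2> = (1/6)[1*(1)*conj(1) + 1*(-1)*conj(exp(2*I*pi/3)) + 1*(1)*conj(exp(-2*I*pi/3)) + 1*(-1)*conj(1) + 1*(1)*conj(exp(2*I*pi/3)) + 1*(-1)*conj(exp(-2*I*pi/3))]
      = (1/6)[(1) + (-exp(-2*I*pi/3)) + (exp(2*I*pi/3)) + (-1) + (exp(-2*I*pi/3)) + (-exp(2*I*pi/3))] = 0/6 = 0
  <chi_2*chi_1, chi_3> = (1/6)[1*(1)*conj(1) + 1*(-1)*conj(-1) + 1*(1)*conj(1) + 1*(-1)*conj(-1) + 1*(1)*conj(1) + 1*(-1)*conj(-1)]
      = (1/6)[(1) + (1) + (1) + (1) + (1) + (1)] = 6/6 = 1
  <chi_2*chi_1, chi_4> = (1/6)[1*(1)*conj(1) + 1*(-1)*conj(exp(-2*I*pi/3)) + 1*(1)*conj(exp(2*I*pi/3)) + 1*(-1)*conj(1) + 1*(1)*conj(exp(-2*I*pi/3)) + 1*(-1)*conj(exp(2*I*pi/3))]
      = (1/6)[(1) + (-exp(2*I*pi/3)) + (exp(-2*I*pi/3)) + (-1) + (exp(2*I*pi/3)) + (-exp(-2*I*pi/3))] = 0/6 = 0
  <chi_2*chi_1, chi_5> = (1/6)[1*(1)*conj(1) + 1*(-1)*conj(exp(-I*pi/3)) + 1*(1)*conj(exp(-2*I*pi/3)) + 1*(-1)*conj(-1) + 1*(1)*conj(exp(2*I*pi/3)) + 1*(-1)*conj(exp(I*pi/3))]
      = (1/6)[(1) + (-exp(I*pi/3)) + (exp(2*I*pi/3)) + (1) + (exp(-2*I*pi/3)) + (-exp(-I*pi/3))] = 0/6 = 0
(Exp terms are combined using exp(i*s)*conj(exp(i*t)) = exp(i*(s-t)), and sums of them are collapsed using the identity that for every m > 1 the m distinct m-th roots of unity sum to 0, e.g. 1 + exp(2*I*pi/3) + exp(-2*I*pi/3) = 0.)
Hence the multiplicities are chi_3: 1. Dimension check: dim(chi_2)*dim(chi_1) = 1*1 = 1 and sum (mult * dim) = 1*1 = 1.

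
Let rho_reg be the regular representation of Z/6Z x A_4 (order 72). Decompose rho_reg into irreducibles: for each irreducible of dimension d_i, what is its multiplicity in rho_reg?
Each irreducible V_i of dimension d_i appears with multiplicity d_i, i.e. rho_reg = (direct sum over all irreducibles V_i) d_i V_i. The irreducible dimensions for Z/6Z x A_4 are 1, 1, 1, 1, 1, 1, 1, 1, 1, 1, 1, 1, 1, 1, 1, 1, 1, 1, 3, 3, 3, 3, 3, 3: 18 irreducibles of dimension 1, each with multiplicity 1; 6 irreducibles of dimension 3, each with multiplicity 3. Total dimension 18*1*1 + 6*3*3 = 72 = |G|.

Argument: General theorem: in the regular representation of a finite group G, each irreducible appears with multiplicity equal to its dimension. Check: dim(rho_reg) = sum d_i^2 = 1 + 1 + 1 + 1 + 1 + 1 + 1 + 1 + 1 + 1 + 1 + 1 + 1 + 1 + 1 + 1 + 1 + 1 + 9 + 9 + 9 + 9 + 9 + 9 = 72 = |G|.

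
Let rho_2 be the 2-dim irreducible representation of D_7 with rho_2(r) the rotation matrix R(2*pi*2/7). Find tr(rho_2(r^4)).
chi_{rho_2}(r^4) = 2*cos(2*pi*2*4/7) = 2*cos(16*pi/7)

Justification: rho_2(r^4) is rotation by angle 2*pi*2*4/7, whose trace is 2*cos(2*pi*2*4/7) = 2*cos(16*pi/7).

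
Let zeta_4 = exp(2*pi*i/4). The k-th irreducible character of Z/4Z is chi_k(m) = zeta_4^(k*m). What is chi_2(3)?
chi_2(3) = zeta_4^6 = -1

Justification: chi_2(3) = zeta_4^(2*3) = zeta_4^6. Since zeta_4^4 = 1, this equals zeta_4^2 = exp(2*pi*i*2/4) = -1.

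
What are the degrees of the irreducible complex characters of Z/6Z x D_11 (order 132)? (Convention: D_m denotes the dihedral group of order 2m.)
Dimensions: 1, 1, 1, 1, 1, 1, 1, 1, 1, 1, 1, 1, 2, 2, 2, 2, 2, 2, 2, 2, 2, 2, 2, 2, 2, 2, 2, 2, 2, 2, 2, 2, 2, 2, 2, 2, 2, 2, 2, 2, 2, 2

Why: There are 42 irreducibles (= number of conjugacy classes). Their dimensions d_i satisfy sum d_i^2 = |G| = 132: 1 + 1 + 1 + 1 + 1 + 1 + 1 + 1 + 1 + 1 + 1 + 1 + 4 + 4 + 4 + 4 + 4 + 4 + 4 + 4 + 4 + 4 + 4 + 4 + 4 + 4 + 4 + 4 + 4 + 4 + 4 + 4 + 4 + 4 + 4 + 4 + 4 + 4 + 4 + 4 + 4 + 4 = 132. (For the product with Z/6Z: each of the 6 1-dim characters of Z/6Z tensors with each irrep of D_11, giving 6 copies of each D_11-dimension.)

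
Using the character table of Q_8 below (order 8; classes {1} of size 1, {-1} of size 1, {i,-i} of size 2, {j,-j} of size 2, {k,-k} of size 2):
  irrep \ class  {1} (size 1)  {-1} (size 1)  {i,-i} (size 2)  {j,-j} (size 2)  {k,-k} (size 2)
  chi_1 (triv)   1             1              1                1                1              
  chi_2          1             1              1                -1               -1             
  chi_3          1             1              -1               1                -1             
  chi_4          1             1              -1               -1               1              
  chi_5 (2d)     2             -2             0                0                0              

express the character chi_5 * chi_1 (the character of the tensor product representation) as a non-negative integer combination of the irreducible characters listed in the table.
chi_5 tensor chi_1 = chi_5 (all other irreducibles have multiplicity 0).

Reasoning: The character of a tensor product is the pointwise product (chi_5 * chi_1)(C) = chi_5(C) * chi_1(C):
  {1}: (2)*(1), {-1}: (-2)*(1), {i,-i}: (0)*(1), {j,-j}: (0)*(1), {k,-k}: (0)*(1)
so (chi_5 * chi_1) takes values
  {1} -> 2, {-1} -> -2, {i,-i} -> 0, {j,-j} -> 0, {k,-k} -> 0.
Now take the inner product of this character with each irreducible chi from the table, <chi_5*chi_1, chi> = (1/8) sum_C |C| (chi_5*chi_1)(C) conj(chi(C)):
  <chi_5*chi_1, chi_1> = (1/8)[1*(2)*conj(1) + 1*(-2)*conj(1) + 2*(0)*conj(1) + 2*(0)*conj(1) + 2*(0)*conj(1)]
      = (1/8)[(2) + (-2) + (0) + (0) + (0)] = 0/8 = 0
  <chi_5*chi_1, chi_2> = (1/8)[1*(2)*conj(1) + 1*(-2)*conj(1) + 2*(0)*conj(1) + 2*(0)*conj(-1) + 2*(0)*conj(-1)]
      = (1/8)[(2) + (-2) + (0) + (0) + (0)] = 0/8 = 0
  <chi_5*chi_1, chi_3> = (1/8)[1*(2)*conj(1) + 1*(-2)*conj(1) + 2*(0)*conj(-1) + 2*(0)*conj(1) + 2*(0)*conj(-1)]
      = (1/8)[(2) + (-2) + (0) + (0) + (0)] = 0/8 = 0
  <chi_5*chi_1, chi_4> = (1/8)[1*(2)*conj(1) + 1*(-2)*conj(1) + 2*(0)*conj(-1) + 2*(0)*conj(-1) + 2*(0)*conj(1)]
      = (1/8)[(2) + (-2) + (0) + (0) + (0)] = 0/8 = 0
  <chi_5*chi_1, chi_5> = (1/8)[1*(2)*conj(2) + 1*(-2)*conj(-2) + 2*(0)*conj(0) + 2*(0)*conj(0) + 2*(0)*conj(0)]
      = (1/8)[(4) + (4) + (0) + (0) + (0)] = 8/8 = 1
Hence the multiplicities are chi_5: 1. Dimension check: dim(chi_5)*dim(chi_1) = 2*1 = 2 and sum (mult * dim) = 1*2 = 2.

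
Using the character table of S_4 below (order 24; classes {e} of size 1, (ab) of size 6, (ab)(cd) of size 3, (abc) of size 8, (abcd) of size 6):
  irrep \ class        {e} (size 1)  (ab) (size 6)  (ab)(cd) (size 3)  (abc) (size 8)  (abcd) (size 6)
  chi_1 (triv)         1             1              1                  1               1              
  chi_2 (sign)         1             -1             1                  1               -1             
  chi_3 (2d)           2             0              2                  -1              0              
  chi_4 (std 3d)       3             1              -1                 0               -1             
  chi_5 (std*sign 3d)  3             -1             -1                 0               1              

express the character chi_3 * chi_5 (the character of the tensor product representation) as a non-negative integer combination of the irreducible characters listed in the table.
chi_3 tensor chi_5 = chi_4 + chi_5 (all other irreducibles have multiplicity 0).

Solution. The character of a tensor product is the pointwise product (chi_3 * chi_5)(C) = chi_3(C) * chi_5(C):
  {e}: (2)*(3), (ab): (0)*(-1), (ab)(cd): (2)*(-1), (abc): (-1)*(0), (abcd): (0)*(1)
so (chi_3 * chi_5) takes values
  {e} -> 6, (ab) -> 0, (ab)(cd) -> -2, (abc) -> 0, (abcd) -> 0.
Now take the inner product of this character with each irreducible chi from the table, <chi_3*chi_5, chi> = (1/24) sum_C |C| (chi_3*chi_5)(C) conj(chi(C)):
  <chi_3*chi_5, chi_1> = (1/24)[1*(6)*conj(1) + 6*(0)*conj(1) + 3*(-2)*conj(1) + 8*(0)*conj(1) + 6*(0)*conj(1)]
      = (1/24)[(6) + (0) + (-6) + (0) + (0)] = 0/24 = 0
  <chi_3*chi_5, chi_2> = (1/24)[1*(6)*conj(1) + 6*(0)*conj(-1) + 3*(-2)*conj(1) + 8*(0)*conj(1) + 6*(0)*conj(-1)]
      = (1/24)[(6) + (0) + (-6) + (0) + (0)] = 0/24 = 0
  <chi_3*chi_5, chi_3> = (1/24)[1*(6)*conj(2) + 6*(0)*conj(0) + 3*(-2)*conj(2) + 8*(0)*conj(-1) + 6*(0)*conj(0)]
      = (1/24)[(12) + (0) + (-12) + (0) + (0)] = 0/24 = 0
  <chi_3*chi_5, chi_4> = (1/24)[1*(6)*conj(3) + 6*(0)*conj(1) + 3*(-2)*conj(-1) + 8*(0)*conj(0) + 6*(0)*conj(-1)]
      = (1/24)[(18) + (0) + (6) + (0) + (0)] = 24/24 = 1
  <chi_3*chi_5, chi_5> = (1/24)[1*(6)*conj(3) + 6*(0)*conj(-1) + 3*(-2)*conj(-1) + 8*(0)*conj(0) + 6*(0)*conj(1)]
      = (1/24)[(18) + (0) + (6) + (0) + (0)] = 24/24 = 1
Hence the multiplicities are chi_4: 1, chi_5: 1. Dimension check: dim(chi_3)*dim(chi_5) = 2*3 = 6 and sum (mult * dim) = 1*3 + 1*3 = 6.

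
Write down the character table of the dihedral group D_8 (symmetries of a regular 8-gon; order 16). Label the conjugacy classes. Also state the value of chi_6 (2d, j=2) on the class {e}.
Conjugacy classes: {e} of size 1, {r^4} of size 1, {r^1, r^7} of size 2, {r^2, r^6} of size 2, {r^3, r^5} of size 2, {s, sr^2, ...} of size 4, {sr, sr^3, ...} of size 4.
Character table:
  irrep \ class              {e} (size 1)  {r^4} (size 1)  {r^1, r^7} (size 2)  {r^2, r^6} (size 2)  {r^3, r^5} (size 2)  {s, sr^2, ...} (size 4)  {sr, sr^3, ...} (size 4)
  chi_1 (triv)               1             1               1                    1                    1                    1                        1                       
  chi_2 (sign: r->1, s->-1)  1             1               1                    1                    1                    -1                       -1                      
  chi_3 (r->-1, s->1)        1             1               -1                   1                    -1                   1                        -1                      
  chi_4 (r->-1, s->-1)       1             1               -1                   1                    -1                   -1                       1                       
  chi_5 (2d, j=1)            2             -2              sqrt(2)              0                    -sqrt(2)             0                        0                       
  chi_6 (2d, j=2)            2             2               0                    -2                   0                    0                        0                       
  chi_7 (2d, j=3)            2             -2              -sqrt(2)             0                    sqrt(2)              0                        0                       

Spot check: chi_6 (2d, j=2) on {e} = 2.

Explanation: D_8 has order 2*8 = 16 with 7 conjugacy classes, hence 7 irreducibles. Sum of squared dims 1 + 1 + 1 + 1 + 4 + 4 + 4 = 16 = |G|. Linear characters come from the abelianisation; the 2-dimensional irreps have character r^k -> 2*cos(2*pi*j*k/8), reflections -> 0.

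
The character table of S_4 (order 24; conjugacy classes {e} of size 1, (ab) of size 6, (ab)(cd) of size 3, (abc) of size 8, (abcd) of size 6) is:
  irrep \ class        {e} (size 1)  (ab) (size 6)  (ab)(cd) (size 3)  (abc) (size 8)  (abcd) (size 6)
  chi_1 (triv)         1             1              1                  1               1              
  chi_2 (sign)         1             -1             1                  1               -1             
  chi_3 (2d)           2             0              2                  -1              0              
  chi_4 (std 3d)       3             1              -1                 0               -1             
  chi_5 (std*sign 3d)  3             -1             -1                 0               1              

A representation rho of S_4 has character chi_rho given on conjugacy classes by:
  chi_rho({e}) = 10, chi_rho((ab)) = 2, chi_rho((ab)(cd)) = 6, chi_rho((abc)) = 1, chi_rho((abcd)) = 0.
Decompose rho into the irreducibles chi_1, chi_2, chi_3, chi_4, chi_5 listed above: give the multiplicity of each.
Multiplicities: chi_1: 2, chi_2: 1, chi_3: 2, chi_4: 1, chi_5: 0.

Why: Use <chi_rho, chi> = (1/|G|) sum_C |C| * chi_rho(C) * conj(chi(C)) with |G| = 24 for each irreducible chi in the table:
  <chi_rho, chi_1> = (1/24)[1*(10)*conj(1) + 6*(2)*conj(1) + 3*(6)*conj(1) + 8*(1)*conj(1) + 6*(0)*conj(1)]
      = (1/24)[(10) + (12) + (18) + (8) + (0)] = 48/24 = 2
  <chi_rho, chi_2> = (1/24)[1*(10)*conj(1) + 6*(2)*conj(-1) + 3*(6)*conj(1) + 8*(1)*conj(1) + 6*(0)*conj(-1)]
      = (1/24)[(10) + (-12) + (18) + (8) + (0)] = 24/24 = 1
  <chi_rho, chi_3> = (1/24)[1*(10)*conj(2) + 6*(2)*conj(0) + 3*(6)*conj(2) + 8*(1)*conj(-1) + 6*(0)*conj(0)]
      = (1/24)[(20) + (0) + (36) + (-8) + (0)] = 48/24 = 2
  <chi_rho, chi_4> = (1/24)[1*(10)*conj(3) + 6*(2)*conj(1) + 3*(6)*conj(-1) + 8*(1)*conj(0) + 6*(0)*conj(-1)]
      = (1/24)[(30) + (12) + (-18) + (0) + (0)] = 24/24 = 1
  <chi_rho, chi_5> = (1/24)[1*(10)*conj(3) + 6*(2)*conj(-1) + 3*(6)*conj(-1) + 8*(1)*conj(0) + 6*(0)*conj(1)]
      = (1/24)[(30) + (-12) + (-18) + (0) + (0)] = 0/24 = 0
Dimension check: dim(rho) = sum (mult * dim) = 2*1 + 1*1 + 2*2 + 1*3 + 0*3 = 10 = chi_rho(e) = 10.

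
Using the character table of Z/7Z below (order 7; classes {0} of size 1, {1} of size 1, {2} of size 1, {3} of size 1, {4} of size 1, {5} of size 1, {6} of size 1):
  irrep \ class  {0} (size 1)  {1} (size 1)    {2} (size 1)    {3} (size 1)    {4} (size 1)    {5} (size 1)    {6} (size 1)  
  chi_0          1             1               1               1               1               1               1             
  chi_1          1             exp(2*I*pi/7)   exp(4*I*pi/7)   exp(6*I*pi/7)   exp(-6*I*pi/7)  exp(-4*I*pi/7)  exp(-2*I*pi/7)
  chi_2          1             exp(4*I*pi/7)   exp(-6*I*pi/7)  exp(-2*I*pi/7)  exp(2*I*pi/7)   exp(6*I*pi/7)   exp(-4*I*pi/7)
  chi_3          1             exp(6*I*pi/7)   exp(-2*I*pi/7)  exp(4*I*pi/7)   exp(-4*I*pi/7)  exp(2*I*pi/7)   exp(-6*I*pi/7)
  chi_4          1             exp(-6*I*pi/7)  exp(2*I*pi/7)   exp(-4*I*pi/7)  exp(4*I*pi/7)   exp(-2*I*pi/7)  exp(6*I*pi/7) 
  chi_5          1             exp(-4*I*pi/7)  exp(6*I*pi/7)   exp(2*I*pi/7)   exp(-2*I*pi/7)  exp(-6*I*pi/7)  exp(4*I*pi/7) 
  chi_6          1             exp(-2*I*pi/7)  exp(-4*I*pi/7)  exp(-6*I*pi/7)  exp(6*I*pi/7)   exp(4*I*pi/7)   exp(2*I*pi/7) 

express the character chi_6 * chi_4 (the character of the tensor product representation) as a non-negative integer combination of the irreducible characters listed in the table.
chi_6 tensor chi_4 = chi_3 (all other irreducibles have multiplicity 0).

Argument: The character of a tensor product is the pointwise product (chi_6 * chi_4)(C) = chi_6(C) * chi_4(C):
  {0}: (1)*(1), {1}: (exp(-2*I*pi/7))*(exp(-6*I*pi/7)), {2}: (exp(-4*I*pi/7))*(exp(2*I*pi/7)), {3}: (exp(-6*I*pi/7))*(exp(-4*I*pi/7)), {4}: (exp(6*I*pi/7))*(exp(4*I*pi/7)), {5}: (exp(4*I*pi/7))*(exp(-2*I*pi/7)), {6}: (exp(2*I*pi/7))*(exp(6*I*pi/7))
so (chi_6 * chi_4) takes values
  {0} -> 1, {1} -> exp(6*I*pi/7), {2} -> exp(-2*I*pi/7), {3} -> exp(4*I*pi/7), {4} -> exp(-4*I*pi/7), {5} -> exp(2*I*pi/7), {6} -> exp(-6*I*pi/7).
Now take the inner product of this character with each irreducible chi from the table, <chi_6*chi_4, chi> = (1/7) sum_C |C| (chi_6*chi_4)(C) conj(chi(C)):
  <chi_6*chi_4, chi_0> = (1/7)[1*(1)*conj(1) + 1*(exp(6*I*pi/7))*conj(1) + 1*(exp(-2*I*pi/7))*conj(1) + 1*(exp(4*I*pi/7))*conj(1) + 1*(exp(-4*I*pi/7))*conj(1) + 1*(exp(2*I*pi/7))*conj(1) + 1*(exp(-6*I*pi/7))*conj(1)]
      = (1/7)[(1) + (exp(6*I*pi/7)) + (exp(-2*I*pi/7)) + (exp(4*I*pi/7)) + (exp(-4*I*pi/7)) + (exp(2*I*pi/7)) + (exp(-6*I*pi/7))] = 0/7 = 0
  <chi_6*chi_4, chi_1> = (1/7)[1*(1)*conj(1) + 1*(exp(6*I*pi/7))*conj(exp(2*I*pi/7)) + 1*(exp(-2*I*pi/7))*conj(exp(4*I*pi/7)) + 1*(exp(4*I*pi/7))*conj(exp(6*I*pi/7)) + 1*(exp(-4*I*pi/7))*conj(exp(-6*I*pi/7)) + 1*(exp(2*I*pi/7))*conj(exp(-4*I*pi/7)) + 1*(exp(-6*I*pi/7))*conj(exp(-2*I*pi/7))]
      = (1/7)[(1) + (exp(4*I*pi/7)) + (exp(-6*I*pi/7)) + (exp(-2*I*pi/7)) + (exp(2*I*pi/7)) + (exp(6*I*pi/7)) + (exp(-4*I*pi/7))] = 0/7 = 0
  <chi_6*chi_4, chi_2> = (1/7)[1*(1)*conj(1) + 1*(exp(6*I*pi/7))*conj(exp(4*I*pi/7)) + 1*(exp(-2*I*pi/7))*conj(exp(-6*I*pi/7)) + 1*(exp(4*I*pi/7))*conj(exp(-2*I*pi/7)) + 1*(exp(-4*I*pi/7))*conj(exp(2*I*pi/7)) + 1*(exp(2*I*pi/7))*conj(exp(6*I*pi/7)) + 1*(exp(-6*I*pi/7))*conj(exp(-4*I*pi/7))]
      = (1/7)[(1) + (exp(2*I*pi/7)) + (exp(4*I*pi/7)) + (exp(6*I*pi/7)) + (exp(-6*I*pi/7)) + (exp(-4*I*pi/7)) + (exp(-2*I*pi/7))] = 0/7 = 0
  <chi_6*chi_4, chi_3> = (1/7)[1*(1)*conj(1) + 1*(exp(6*I*pi/7))*conj(exp(6*I*pi/7)) + 1*(exp(-2*I*pi/7))*conj(exp(-2*I*pi/7)) + 1*(exp(4*I*pi/7))*conj(exp(4*I*pi/7)) + 1*(exp(-4*I*pi/7))*conj(exp(-4*I*pi/7)) + 1*(exp(2*I*pi/7))*conj(exp(2*I*pi/7)) + 1*(exp(-6*I*pi/7))*conj(exp(-6*I*pi/7))]
      = (1/7)[(1) + (1) + (1) + (1) + (1) + (1) + (1)] = 7/7 = 1
  <chi_6*chi_4, chi_4> = (1/7)[1*(1)*conj(1) + 1*(exp(6*I*pi/7))*conj(exp(-6*I*pi/7)) + 1*(exp(-2*I*pi/7))*conj(exp(2*I*pi/7)) + 1*(exp(4*I*pi/7))*conj(exp(-4*I*pi/7)) + 1*(exp(-4*I*pi/7))*conj(exp(4*I*pi/7)) + 1*(exp(2*I*pi/7))*conj(exp(-2*I*pi/7)) + 1*(exp(-6*I*pi/7))*conj(exp(6*I*pi/7))]
      = (1/7)[(1) + (exp(-2*I*pi/7)) + (exp(-4*I*pi/7)) + (exp(-6*I*pi/7)) + (exp(6*I*pi/7)) + (exp(4*I*pi/7)) + (exp(2*I*pi/7))] = 0/7 = 0
  <chi_6*chi_4, chi_5> = (1/7)[1*(1)*conj(1) + 1*(exp(6*I*pi/7))*conj(exp(-4*I*pi/7)) + 1*(exp(-2*I*pi/7))*conj(exp(6*I*pi/7)) + 1*(exp(4*I*pi/7))*conj(exp(2*I*pi/7)) + 1*(exp(-4*I*pi/7))*conj(exp(-2*I*pi/7)) + 1*(exp(2*I*pi/7))*conj(exp(-6*I*pi/7)) + 1*(exp(-6*I*pi/7))*conj(exp(4*I*pi/7))]
      = (1/7)[(1) + (exp(-4*I*pi/7)) + (exp(6*I*pi/7)) + (exp(2*I*pi/7)) + (exp(-2*I*pi/7)) + (exp(-6*I*pi/7)) + (exp(4*I*pi/7))] = 0/7 = 0
  <chi_6*chi_4, chi_6> = (1/7)[1*(1)*conj(1) + 1*(exp(6*I*pi/7))*conj(exp(-2*I*pi/7)) + 1*(exp(-2*I*pi/7))*conj(exp(-4*I*pi/7)) + 1*(exp(4*I*pi/7))*conj(exp(-6*I*pi/7)) + 1*(exp(-4*I*pi/7))*conj(exp(6*I*pi/7)) + 1*(exp(2*I*pi/7))*conj(exp(4*I*pi/7)) + 1*(exp(-6*I*pi/7))*conj(exp(2*I*pi/7))]
      = (1/7)[(1) + (exp(-6*I*pi/7)) + (exp(2*I*pi/7)) + (exp(-4*I*pi/7)) + (exp(4*I*pi/7)) + (exp(-2*I*pi/7)) + (exp(6*I*pi/7))] = 0/7 = 0
(Exp terms are combined using exp(i*s)*conj(exp(i*t)) = exp(i*(s-t)), and sums of them are collapsed using the identity that for every m > 1 the m distinct m-th roots of unity sum to 0, e.g. 1 + exp(2*I*pi/3) + exp(-2*I*pi/3) = 0.)
Hence the multiplicities are chi_3: 1. Dimension check: dim(chi_6)*dim(chi_4) = 1*1 = 1 and sum (mult * dim) = 1*1 = 1.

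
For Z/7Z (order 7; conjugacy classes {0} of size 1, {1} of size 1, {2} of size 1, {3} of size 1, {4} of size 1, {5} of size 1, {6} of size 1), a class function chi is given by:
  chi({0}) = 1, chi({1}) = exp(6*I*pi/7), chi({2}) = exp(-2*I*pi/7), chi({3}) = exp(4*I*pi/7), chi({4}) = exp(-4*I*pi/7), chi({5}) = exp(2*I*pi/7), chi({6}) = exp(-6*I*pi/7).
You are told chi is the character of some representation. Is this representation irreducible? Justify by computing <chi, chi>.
Irreducible: <chi, chi> = 1.

Argument: <chi, chi> = (1/|G|) sum_C |C| * |chi(C)|^2 = (1/7)[1*|1|^2 + 1*|exp(6*I*pi/7)|^2 + 1*|exp(-2*I*pi/7)|^2 + 1*|exp(4*I*pi/7)|^2 + 1*|exp(-4*I*pi/7)|^2 + 1*|exp(2*I*pi/7)|^2 + 1*|exp(-6*I*pi/7)|^2]
  = (1/7)[(1) + (1) + (1) + (1) + (1) + (1) + (1)] = 7/7 = 1.
(Exp terms are combined using exp(i*s)*conj(exp(i*t)) = exp(i*(s-t)), and sums of them are collapsed using the identity that for every m > 1 the m distinct m-th roots of unity sum to 0, e.g. 1 + exp(2*I*pi/3) + exp(-2*I*pi/3) = 0.)
A character is irreducible iff <chi, chi> = 1, so this representation is irreducible.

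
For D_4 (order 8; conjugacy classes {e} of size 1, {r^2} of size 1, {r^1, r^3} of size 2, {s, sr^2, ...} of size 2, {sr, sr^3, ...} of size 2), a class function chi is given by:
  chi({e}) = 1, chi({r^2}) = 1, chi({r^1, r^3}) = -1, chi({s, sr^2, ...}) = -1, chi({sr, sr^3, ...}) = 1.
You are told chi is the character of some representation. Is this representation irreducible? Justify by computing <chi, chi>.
Irreducible: <chi, chi> = 1.

Reasoning: <chi, chi> = (1/|G|) sum_C |C| * |chi(C)|^2 = (1/8)[1*|1|^2 + 1*|1|^2 + 2*|-1|^2 + 2*|-1|^2 + 2*|1|^2]
  = (1/8)[(1) + (1) + (2) + (2) + (2)] = 8/8 = 1.
A character is irreducible iff <chi, chi> = 1, so this representation is irreducible.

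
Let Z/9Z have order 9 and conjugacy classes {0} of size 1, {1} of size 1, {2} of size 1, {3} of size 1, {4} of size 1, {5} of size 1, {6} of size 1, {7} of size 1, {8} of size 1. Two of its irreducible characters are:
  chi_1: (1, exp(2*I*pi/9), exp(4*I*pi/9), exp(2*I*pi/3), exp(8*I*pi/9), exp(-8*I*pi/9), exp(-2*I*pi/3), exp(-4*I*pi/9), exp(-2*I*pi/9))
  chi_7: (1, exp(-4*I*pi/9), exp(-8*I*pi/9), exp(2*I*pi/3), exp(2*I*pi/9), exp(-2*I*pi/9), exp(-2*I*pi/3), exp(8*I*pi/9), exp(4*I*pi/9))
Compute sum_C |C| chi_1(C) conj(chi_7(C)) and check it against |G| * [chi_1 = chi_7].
Sum = 0; so <chi_1, chi_7> = 0 (distinct irreducibles are orthogonal).

Working: Compute term by term over conjugacy classes (|C| * chi_1(C) * conj(chi_7(C))):
  1*(1)*conj(1) + 1*(exp(2*I*pi/9))*conj(exp(-4*I*pi/9)) + 1*(exp(4*I*pi/9))*conj(exp(-8*I*pi/9)) + 1*(exp(2*I*pi/3))*conj(exp(2*I*pi/3)) + 1*(exp(8*I*pi/9))*conj(exp(2*I*pi/9)) + 1*(exp(-8*I*pi/9))*conj(exp(-2*I*pi/9)) + 1*(exp(-2*I*pi/3))*conj(exp(-2*I*pi/3)) + 1*(exp(-4*I*pi/9))*conj(exp(8*I*pi/9)) + 1*(exp(-2*I*pi/9))*conj(exp(4*I*pi/9))
  = (1) + (exp(2*I*pi/3)) + (exp(-2*I*pi/3)) + (1) + (exp(2*I*pi/3)) + (exp(-2*I*pi/3)) + (1) + (exp(2*I*pi/3)) + (exp(-2*I*pi/3))
  = 0.
(Exp terms are combined using exp(i*s)*conj(exp(i*t)) = exp(i*(s-t)), and sums of them are collapsed using the identity that for every m > 1 the m distinct m-th roots of unity sum to 0, e.g. 1 + exp(2*I*pi/3) + exp(-2*I*pi/3) = 0.)
Dividing by |G| = 9 gives 0/9 = 0, matching the row-orthogonality relation <chi_1, chi_7> = [chi_1 = chi_7].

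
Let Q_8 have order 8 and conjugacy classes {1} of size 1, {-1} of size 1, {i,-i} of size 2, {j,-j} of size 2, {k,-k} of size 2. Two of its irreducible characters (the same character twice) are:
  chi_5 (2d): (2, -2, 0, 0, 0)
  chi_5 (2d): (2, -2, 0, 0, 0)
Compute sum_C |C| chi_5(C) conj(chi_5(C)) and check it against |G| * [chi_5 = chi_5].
Sum = 8 = |G| = 8; so <chi_5, chi_5> = 1 (norm-1 confirms irreducibility).

Solution. Compute term by term over conjugacy classes (|C| * chi_5(C) * conj(chi_5(C))):
  1*(2)*conj(2) + 1*(-2)*conj(-2) + 2*(0)*conj(0) + 2*(0)*conj(0) + 2*(0)*conj(0)
  = (4) + (4) + (0) + (0) + (0)
  = 8.
Dividing by |G| = 8 gives 8/8 = 1, matching the row-orthogonality relation <chi_5, chi_5> = [chi_5 = chi_5].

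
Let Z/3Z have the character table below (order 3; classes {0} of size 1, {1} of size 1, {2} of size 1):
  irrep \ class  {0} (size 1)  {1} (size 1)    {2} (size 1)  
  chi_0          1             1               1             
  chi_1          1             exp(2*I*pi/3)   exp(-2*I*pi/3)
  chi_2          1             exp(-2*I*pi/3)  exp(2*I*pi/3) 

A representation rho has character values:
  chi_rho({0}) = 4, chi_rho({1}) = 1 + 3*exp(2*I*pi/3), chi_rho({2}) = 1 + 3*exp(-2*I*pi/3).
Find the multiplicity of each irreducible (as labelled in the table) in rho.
Multiplicities: chi_0: 1, chi_1: 3, chi_2: 0.

Working: Use <chi_rho, chi> = (1/|G|) sum_C |C| * chi_rho(C) * conj(chi(C)) with |G| = 3 for each irreducible chi in the table:
  <chi_rho, chi_0> = (1/3)[1*(4)*conj(1) + 1*(1 + 3*exp(2*I*pi/3))*conj(1) + 1*(1 + 3*exp(-2*I*pi/3))*conj(1)]
      = (1/3)[(4) + (1 + 3*exp(2*I*pi/3)) + (1 + 3*exp(-2*I*pi/3))] = 3/3 = 1
  <chi_rho, chi_1> = (1/3)[1*(4)*conj(1) + 1*(1 + 3*exp(2*I*pi/3))*conj(exp(2*I*pi/3)) + 1*(1 + 3*exp(-2*I*pi/3))*conj(exp(-2*I*pi/3))]
      = (1/3)[(4) + (3 + exp(-2*I*pi/3)) + (3 + exp(2*I*pi/3))] = 9/3 = 3
  <chi_rho, chi_2> = (1/3)[1*(4)*conj(1) + 1*(1 + 3*exp(2*I*pi/3))*conj(exp(-2*I*pi/3)) + 1*(1 + 3*exp(-2*I*pi/3))*conj(exp(2*I*pi/3))]
      = (1/3)[(4) + (3*exp(-2*I*pi/3) + exp(2*I*pi/3)) + (exp(-2*I*pi/3) + 3*exp(2*I*pi/3))] = 0/3 = 0
(Exp terms are combined using exp(i*s)*conj(exp(i*t)) = exp(i*(s-t)), and sums of them are collapsed using the identity that for every m > 1 the m distinct m-th roots of unity sum to 0, e.g. 1 + exp(2*I*pi/3) + exp(-2*I*pi/3) = 0.)
Dimension check: dim(rho) = sum (mult * dim) = 1*1 + 3*1 + 0*1 = 4 = chi_rho(e) = 4.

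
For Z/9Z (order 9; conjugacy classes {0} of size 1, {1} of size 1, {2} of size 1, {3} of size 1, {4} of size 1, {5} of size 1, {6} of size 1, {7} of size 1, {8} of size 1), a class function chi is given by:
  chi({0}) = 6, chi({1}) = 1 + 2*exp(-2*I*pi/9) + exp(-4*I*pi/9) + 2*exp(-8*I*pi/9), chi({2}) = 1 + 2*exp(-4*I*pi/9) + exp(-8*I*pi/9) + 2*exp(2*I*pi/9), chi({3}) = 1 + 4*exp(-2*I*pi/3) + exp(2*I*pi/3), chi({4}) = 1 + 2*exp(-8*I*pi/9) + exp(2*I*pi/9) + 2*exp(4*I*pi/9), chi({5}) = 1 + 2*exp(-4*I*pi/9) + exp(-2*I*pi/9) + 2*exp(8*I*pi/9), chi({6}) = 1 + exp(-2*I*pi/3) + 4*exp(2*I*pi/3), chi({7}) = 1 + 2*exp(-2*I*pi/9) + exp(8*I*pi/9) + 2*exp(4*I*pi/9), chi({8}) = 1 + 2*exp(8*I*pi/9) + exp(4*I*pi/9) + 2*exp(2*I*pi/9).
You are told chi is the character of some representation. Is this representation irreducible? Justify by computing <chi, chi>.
Not irreducible (reducible): <chi, chi> = 10 > 1.

Solution. <chi, chi> = (1/|G|) sum_C |C| * |chi(C)|^2 = (1/9)[1*|6|^2 + 1*|1 + 2*exp(-2*I*pi/9) + exp(-4*I*pi/9) + 2*exp(-8*I*pi/9)|^2 + 1*|1 + 2*exp(-4*I*pi/9) + exp(-8*I*pi/9) + 2*exp(2*I*pi/9)|^2 + 1*|1 + 4*exp(-2*I*pi/3) + exp(2*I*pi/3)|^2 + 1*|1 + 2*exp(-8*I*pi/9) + exp(2*I*pi/9) + 2*exp(4*I*pi/9)|^2 + 1*|1 + 2*exp(-4*I*pi/9) + exp(-2*I*pi/9) + 2*exp(8*I*pi/9)|^2 + 1*|1 + exp(-2*I*pi/3) + 4*exp(2*I*pi/3)|^2 + 1*|1 + 2*exp(-2*I*pi/9) + exp(8*I*pi/9) + 2*exp(4*I*pi/9)|^2 + 1*|1 + 2*exp(8*I*pi/9) + exp(4*I*pi/9) + 2*exp(2*I*pi/9)|^2]
  = (1/9)[(36) + (10 + 4*exp(-2*I*pi/3) + 3*exp(-4*I*pi/9) + 4*exp(-2*I*pi/9) + 2*exp(-8*I*pi/9) + 2*exp(8*I*pi/9) + 4*exp(2*I*pi/9) + 3*exp(4*I*pi/9) + 4*exp(2*I*pi/3)) + (10 + 4*exp(-4*I*pi/9) + 4*exp(-2*I*pi/3) + 2*exp(-2*I*pi/9) + 3*exp(-8*I*pi/9) + 3*exp(8*I*pi/9) + 2*exp(2*I*pi/9) + 4*exp(2*I*pi/3) + 4*exp(4*I*pi/9)) + (9) + (10 + 4*exp(-2*I*pi/3) + 2*exp(-4*I*pi/9) + 3*exp(-2*I*pi/9) + 4*exp(-8*I*pi/9) + 4*exp(8*I*pi/9) + 3*exp(2*I*pi/9) + 2*exp(4*I*pi/9) + 4*exp(2*I*pi/3)) + (10 + 4*exp(-2*I*pi/3) + 2*exp(-4*I*pi/9) + 3*exp(-2*I*pi/9) + 4*exp(-8*I*pi/9) + 4*exp(8*I*pi/9) + 3*exp(2*I*pi/9) + 2*exp(4*I*pi/9) + 4*exp(2*I*pi/3)) + (9) + (10 + 4*exp(-4*I*pi/9) + 4*exp(-2*I*pi/3) + 2*exp(-2*I*pi/9) + 3*exp(-8*I*pi/9) + 3*exp(8*I*pi/9) + 2*exp(2*I*pi/9) + 4*exp(2*I*pi/3) + 4*exp(4*I*pi/9)) + (10 + 4*exp(-2*I*pi/3) + 3*exp(-4*I*pi/9) + 4*exp(-2*I*pi/9) + 2*exp(-8*I*pi/9) + 2*exp(8*I*pi/9) + 4*exp(2*I*pi/9) + 3*exp(4*I*pi/9) + 4*exp(2*I*pi/3))] = 90/9 = 10.
(Exp terms are combined using exp(i*s)*conj(exp(i*t)) = exp(i*(s-t)), and sums of them are collapsed using the identity that for every m > 1 the m distinct m-th roots of unity sum to 0, e.g. 1 + exp(2*I*pi/3) + exp(-2*I*pi/3) = 0.)
A character is irreducible iff <chi, chi> = 1, so this representation is reducible.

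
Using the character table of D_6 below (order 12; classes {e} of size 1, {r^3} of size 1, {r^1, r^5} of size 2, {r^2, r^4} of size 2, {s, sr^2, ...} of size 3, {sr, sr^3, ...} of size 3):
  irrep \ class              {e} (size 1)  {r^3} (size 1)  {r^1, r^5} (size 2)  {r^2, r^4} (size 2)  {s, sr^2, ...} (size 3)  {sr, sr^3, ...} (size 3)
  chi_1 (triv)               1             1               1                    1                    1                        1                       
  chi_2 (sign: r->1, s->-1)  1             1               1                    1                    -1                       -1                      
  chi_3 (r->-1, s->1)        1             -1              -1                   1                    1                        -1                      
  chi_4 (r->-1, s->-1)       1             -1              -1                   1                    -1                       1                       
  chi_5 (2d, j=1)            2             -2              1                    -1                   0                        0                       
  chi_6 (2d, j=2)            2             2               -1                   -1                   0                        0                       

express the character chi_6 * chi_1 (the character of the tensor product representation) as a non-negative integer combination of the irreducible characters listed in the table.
chi_6 tensor chi_1 = chi_6 (all other irreducibles have multiplicity 0).

Working: The character of a tensor product is the pointwise product (chi_6 * chi_1)(C) = chi_6(C) * chi_1(C):
  {e}: (2)*(1), {r^3}: (2)*(1), {r^1, r^5}: (-1)*(1), {r^2, r^4}: (-1)*(1), {s, sr^2, ...}: (0)*(1), {sr, sr^3, ...}: (0)*(1)
so (chi_6 * chi_1) takes values
  {e} -> 2, {r^3} -> 2, {r^1, r^5} -> -1, {r^2, r^4} -> -1, {s, sr^2, ...} -> 0, {sr, sr^3, ...} -> 0.
Now take the inner product of this character with each irreducible chi from the table, <chi_6*chi_1, chi> = (1/12) sum_C |C| (chi_6*chi_1)(C) conj(chi(C)):
  <chi_6*chi_1, chi_1> = (1/12)[1*(2)*conj(1) + 1*(2)*conj(1) + 2*(-1)*conj(1) + 2*(-1)*conj(1) + 3*(0)*conj(1) + 3*(0)*conj(1)]
      = (1/12)[(2) + (2) + (-2) + (-2) + (0) + (0)] = 0/12 = 0
  <chi_6*chi_1, chi_2> = (1/12)[1*(2)*conj(1) + 1*(2)*conj(1) + 2*(-1)*conj(1) + 2*(-1)*conj(1) + 3*(0)*conj(-1) + 3*(0)*conj(-1)]
      = (1/12)[(2) + (2) + (-2) + (-2) + (0) + (0)] = 0/12 = 0
  <chi_6*chi_1, chi_3> = (1/12)[1*(2)*conj(1) + 1*(2)*conj(-1) + 2*(-1)*conj(-1) + 2*(-1)*conj(1) + 3*(0)*conj(1) + 3*(0)*conj(-1)]
      = (1/12)[(2) + (-2) + (2) + (-2) + (0) + (0)] = 0/12 = 0
  <chi_6*chi_1, chi_4> = (1/12)[1*(2)*conj(1) + 1*(2)*conj(-1) + 2*(-1)*conj(-1) + 2*(-1)*conj(1) + 3*(0)*conj(-1) + 3*(0)*conj(1)]
      = (1/12)[(2) + (-2) + (2) + (-2) + (0) + (0)] = 0/12 = 0
  <chi_6*chi_1, chi_5> = (1/12)[1*(2)*conj(2) + 1*(2)*conj(-2) + 2*(-1)*conj(1) + 2*(-1)*conj(-1) + 3*(0)*conj(0) + 3*(0)*conj(0)]
      = (1/12)[(4) + (-4) + (-2) + (2) + (0) + (0)] = 0/12 = 0
  <chi_6*chi_1, chi_6> = (1/12)[1*(2)*conj(2) + 1*(2)*conj(2) + 2*(-1)*conj(-1) + 2*(-1)*conj(-1) + 3*(0)*conj(0) + 3*(0)*conj(0)]
      = (1/12)[(4) + (4) + (2) + (2) + (0) + (0)] = 12/12 = 1
Hence the multiplicities are chi_6: 1. Dimension check: dim(chi_6)*dim(chi_1) = 2*1 = 2 and sum (mult * dim) = 1*2 = 2.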